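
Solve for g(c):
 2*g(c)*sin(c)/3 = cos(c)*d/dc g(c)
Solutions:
 g(c) = C1/cos(c)^(2/3)


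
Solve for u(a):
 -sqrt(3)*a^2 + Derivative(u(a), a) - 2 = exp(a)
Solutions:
 u(a) = C1 + sqrt(3)*a^3/3 + 2*a + exp(a)


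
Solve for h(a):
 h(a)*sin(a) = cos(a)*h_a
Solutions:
 h(a) = C1/cos(a)


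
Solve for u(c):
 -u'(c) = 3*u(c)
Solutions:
 u(c) = C1*exp(-3*c)


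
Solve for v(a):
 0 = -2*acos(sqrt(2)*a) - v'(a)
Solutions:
 v(a) = C1 - 2*a*acos(sqrt(2)*a) + sqrt(2)*sqrt(1 - 2*a^2)


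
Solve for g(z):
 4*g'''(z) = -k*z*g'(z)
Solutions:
 g(z) = C1 + Integral(C2*airyai(2^(1/3)*z*(-k)^(1/3)/2) + C3*airybi(2^(1/3)*z*(-k)^(1/3)/2), z)


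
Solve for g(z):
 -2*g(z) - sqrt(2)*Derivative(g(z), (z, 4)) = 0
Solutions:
 g(z) = (C1*sin(2^(5/8)*z/2) + C2*cos(2^(5/8)*z/2))*exp(-2^(5/8)*z/2) + (C3*sin(2^(5/8)*z/2) + C4*cos(2^(5/8)*z/2))*exp(2^(5/8)*z/2)


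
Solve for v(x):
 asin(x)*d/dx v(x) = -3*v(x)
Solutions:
 v(x) = C1*exp(-3*Integral(1/asin(x), x))


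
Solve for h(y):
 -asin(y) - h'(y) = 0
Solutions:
 h(y) = C1 - y*asin(y) - sqrt(1 - y^2)


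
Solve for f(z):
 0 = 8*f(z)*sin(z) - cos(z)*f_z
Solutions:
 f(z) = C1/cos(z)^8


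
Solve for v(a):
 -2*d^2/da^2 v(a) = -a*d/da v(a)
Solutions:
 v(a) = C1 + C2*erfi(a/2)


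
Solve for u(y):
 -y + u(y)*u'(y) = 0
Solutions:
 u(y) = -sqrt(C1 + y^2)
 u(y) = sqrt(C1 + y^2)


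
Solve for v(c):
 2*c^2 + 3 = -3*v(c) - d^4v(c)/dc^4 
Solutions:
 v(c) = -2*c^2/3 + (C1*sin(sqrt(2)*3^(1/4)*c/2) + C2*cos(sqrt(2)*3^(1/4)*c/2))*exp(-sqrt(2)*3^(1/4)*c/2) + (C3*sin(sqrt(2)*3^(1/4)*c/2) + C4*cos(sqrt(2)*3^(1/4)*c/2))*exp(sqrt(2)*3^(1/4)*c/2) - 1


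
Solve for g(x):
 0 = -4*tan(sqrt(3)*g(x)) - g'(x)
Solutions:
 g(x) = sqrt(3)*(pi - asin(C1*exp(-4*sqrt(3)*x)))/3
 g(x) = sqrt(3)*asin(C1*exp(-4*sqrt(3)*x))/3


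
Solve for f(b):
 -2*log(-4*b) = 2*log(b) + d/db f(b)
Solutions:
 f(b) = C1 - 4*b*log(b) + 2*b*(-2*log(2) + 2 - I*pi)


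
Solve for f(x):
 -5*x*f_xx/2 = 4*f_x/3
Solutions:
 f(x) = C1 + C2*x^(7/15)


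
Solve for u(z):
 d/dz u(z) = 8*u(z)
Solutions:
 u(z) = C1*exp(8*z)


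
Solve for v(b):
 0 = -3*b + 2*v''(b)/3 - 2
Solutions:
 v(b) = C1 + C2*b + 3*b^3/4 + 3*b^2/2


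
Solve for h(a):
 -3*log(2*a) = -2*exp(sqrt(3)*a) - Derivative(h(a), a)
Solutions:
 h(a) = C1 + 3*a*log(a) + 3*a*(-1 + log(2)) - 2*sqrt(3)*exp(sqrt(3)*a)/3


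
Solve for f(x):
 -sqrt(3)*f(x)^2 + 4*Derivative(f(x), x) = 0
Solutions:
 f(x) = -4/(C1 + sqrt(3)*x)


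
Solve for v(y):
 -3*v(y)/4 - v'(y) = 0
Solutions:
 v(y) = C1*exp(-3*y/4)


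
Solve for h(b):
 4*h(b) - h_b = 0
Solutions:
 h(b) = C1*exp(4*b)


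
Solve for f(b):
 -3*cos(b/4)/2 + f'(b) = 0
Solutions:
 f(b) = C1 + 6*sin(b/4)


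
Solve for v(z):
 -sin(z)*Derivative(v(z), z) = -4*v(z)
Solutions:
 v(z) = C1*(cos(z)^2 - 2*cos(z) + 1)/(cos(z)^2 + 2*cos(z) + 1)


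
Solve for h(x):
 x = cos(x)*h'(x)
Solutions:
 h(x) = C1 + Integral(x/cos(x), x)


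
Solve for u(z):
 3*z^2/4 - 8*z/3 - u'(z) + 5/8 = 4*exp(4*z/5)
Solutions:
 u(z) = C1 + z^3/4 - 4*z^2/3 + 5*z/8 - 5*exp(4*z/5)


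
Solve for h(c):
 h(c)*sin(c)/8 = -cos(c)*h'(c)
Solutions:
 h(c) = C1*cos(c)^(1/8)


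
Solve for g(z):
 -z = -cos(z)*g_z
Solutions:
 g(z) = C1 + Integral(z/cos(z), z)


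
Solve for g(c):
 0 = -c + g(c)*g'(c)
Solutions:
 g(c) = -sqrt(C1 + c^2)
 g(c) = sqrt(C1 + c^2)


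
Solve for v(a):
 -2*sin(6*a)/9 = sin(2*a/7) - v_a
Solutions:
 v(a) = C1 - 7*cos(2*a/7)/2 - cos(6*a)/27


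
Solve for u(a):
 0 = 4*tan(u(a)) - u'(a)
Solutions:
 u(a) = pi - asin(C1*exp(4*a))
 u(a) = asin(C1*exp(4*a))


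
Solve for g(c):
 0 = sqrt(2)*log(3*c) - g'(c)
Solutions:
 g(c) = C1 + sqrt(2)*c*log(c) - sqrt(2)*c + sqrt(2)*c*log(3)


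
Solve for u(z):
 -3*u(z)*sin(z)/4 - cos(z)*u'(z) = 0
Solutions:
 u(z) = C1*cos(z)^(3/4)


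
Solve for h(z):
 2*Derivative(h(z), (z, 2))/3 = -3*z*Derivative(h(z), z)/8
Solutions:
 h(z) = C1 + C2*erf(3*sqrt(2)*z/8)


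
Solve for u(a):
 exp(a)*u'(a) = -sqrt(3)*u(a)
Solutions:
 u(a) = C1*exp(sqrt(3)*exp(-a))


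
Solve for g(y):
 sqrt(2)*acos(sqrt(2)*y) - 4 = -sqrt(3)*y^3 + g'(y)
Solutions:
 g(y) = C1 + sqrt(3)*y^4/4 - 4*y + sqrt(2)*(y*acos(sqrt(2)*y) - sqrt(2)*sqrt(1 - 2*y^2)/2)


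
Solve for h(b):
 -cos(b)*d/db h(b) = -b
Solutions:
 h(b) = C1 + Integral(b/cos(b), b)


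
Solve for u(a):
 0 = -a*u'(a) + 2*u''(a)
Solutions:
 u(a) = C1 + C2*erfi(a/2)


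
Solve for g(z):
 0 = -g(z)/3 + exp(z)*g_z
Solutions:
 g(z) = C1*exp(-exp(-z)/3)


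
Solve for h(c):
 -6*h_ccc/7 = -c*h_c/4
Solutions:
 h(c) = C1 + Integral(C2*airyai(3^(2/3)*7^(1/3)*c/6) + C3*airybi(3^(2/3)*7^(1/3)*c/6), c)


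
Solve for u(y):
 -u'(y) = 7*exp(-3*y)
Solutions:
 u(y) = C1 + 7*exp(-3*y)/3


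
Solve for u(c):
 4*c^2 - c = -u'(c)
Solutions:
 u(c) = C1 - 4*c^3/3 + c^2/2


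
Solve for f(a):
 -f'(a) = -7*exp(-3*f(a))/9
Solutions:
 f(a) = log(C1 + 7*a/3)/3
 f(a) = log((-1 - sqrt(3)*I)*(C1 + 7*a/3)^(1/3)/2)
 f(a) = log((-1 + sqrt(3)*I)*(C1 + 7*a/3)^(1/3)/2)


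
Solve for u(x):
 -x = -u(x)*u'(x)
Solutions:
 u(x) = -sqrt(C1 + x^2)
 u(x) = sqrt(C1 + x^2)


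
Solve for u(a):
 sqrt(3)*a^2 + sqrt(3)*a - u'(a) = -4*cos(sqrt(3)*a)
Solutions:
 u(a) = C1 + sqrt(3)*a^3/3 + sqrt(3)*a^2/2 + 4*sqrt(3)*sin(sqrt(3)*a)/3


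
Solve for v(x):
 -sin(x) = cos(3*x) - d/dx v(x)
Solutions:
 v(x) = C1 + sin(3*x)/3 - cos(x)


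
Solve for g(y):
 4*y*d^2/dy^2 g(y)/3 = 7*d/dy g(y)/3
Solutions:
 g(y) = C1 + C2*y^(11/4)


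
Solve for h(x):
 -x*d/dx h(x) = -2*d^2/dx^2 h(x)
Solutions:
 h(x) = C1 + C2*erfi(x/2)


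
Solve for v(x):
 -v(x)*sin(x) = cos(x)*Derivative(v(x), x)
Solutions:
 v(x) = C1*cos(x)


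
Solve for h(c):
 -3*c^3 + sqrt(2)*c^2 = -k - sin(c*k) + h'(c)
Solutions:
 h(c) = C1 - 3*c^4/4 + sqrt(2)*c^3/3 + c*k - cos(c*k)/k


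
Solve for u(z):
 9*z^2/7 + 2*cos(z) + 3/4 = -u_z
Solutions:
 u(z) = C1 - 3*z^3/7 - 3*z/4 - 2*sin(z)


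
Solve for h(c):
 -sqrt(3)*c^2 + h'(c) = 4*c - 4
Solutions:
 h(c) = C1 + sqrt(3)*c^3/3 + 2*c^2 - 4*c


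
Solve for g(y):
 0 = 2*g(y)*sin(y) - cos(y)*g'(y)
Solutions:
 g(y) = C1/cos(y)^2


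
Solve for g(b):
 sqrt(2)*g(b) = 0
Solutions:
 g(b) = 0


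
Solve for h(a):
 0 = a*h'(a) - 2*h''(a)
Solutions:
 h(a) = C1 + C2*erfi(a/2)


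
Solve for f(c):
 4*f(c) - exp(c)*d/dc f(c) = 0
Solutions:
 f(c) = C1*exp(-4*exp(-c))


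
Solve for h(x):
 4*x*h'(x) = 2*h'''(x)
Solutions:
 h(x) = C1 + Integral(C2*airyai(2^(1/3)*x) + C3*airybi(2^(1/3)*x), x)


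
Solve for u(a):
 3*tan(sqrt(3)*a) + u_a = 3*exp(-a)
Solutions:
 u(a) = C1 - sqrt(3)*log(tan(sqrt(3)*a)^2 + 1)/2 - 3*exp(-a)


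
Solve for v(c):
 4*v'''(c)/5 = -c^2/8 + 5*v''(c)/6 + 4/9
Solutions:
 v(c) = C1 + C2*c + C3*exp(25*c/24) + c^4/80 + 6*c^3/125 - 1204*c^2/9375


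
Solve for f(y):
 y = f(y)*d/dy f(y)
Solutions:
 f(y) = -sqrt(C1 + y^2)
 f(y) = sqrt(C1 + y^2)


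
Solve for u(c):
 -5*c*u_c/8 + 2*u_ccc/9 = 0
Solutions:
 u(c) = C1 + Integral(C2*airyai(2^(2/3)*45^(1/3)*c/4) + C3*airybi(2^(2/3)*45^(1/3)*c/4), c)


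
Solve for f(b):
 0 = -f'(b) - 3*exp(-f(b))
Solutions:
 f(b) = log(C1 - 3*b)


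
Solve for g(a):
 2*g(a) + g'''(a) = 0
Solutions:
 g(a) = C3*exp(-2^(1/3)*a) + (C1*sin(2^(1/3)*sqrt(3)*a/2) + C2*cos(2^(1/3)*sqrt(3)*a/2))*exp(2^(1/3)*a/2)


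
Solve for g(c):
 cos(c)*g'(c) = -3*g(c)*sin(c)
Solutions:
 g(c) = C1*cos(c)^3


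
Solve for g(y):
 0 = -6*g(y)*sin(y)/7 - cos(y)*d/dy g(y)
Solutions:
 g(y) = C1*cos(y)^(6/7)


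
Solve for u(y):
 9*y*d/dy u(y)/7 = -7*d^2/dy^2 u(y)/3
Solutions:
 u(y) = C1 + C2*erf(3*sqrt(6)*y/14)


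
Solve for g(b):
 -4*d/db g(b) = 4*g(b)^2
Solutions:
 g(b) = 1/(C1 + b)


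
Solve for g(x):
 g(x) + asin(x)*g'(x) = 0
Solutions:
 g(x) = C1*exp(-Integral(1/asin(x), x))


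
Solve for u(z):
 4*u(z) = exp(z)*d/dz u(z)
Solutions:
 u(z) = C1*exp(-4*exp(-z))


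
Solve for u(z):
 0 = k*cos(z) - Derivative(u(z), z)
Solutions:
 u(z) = C1 + k*sin(z)


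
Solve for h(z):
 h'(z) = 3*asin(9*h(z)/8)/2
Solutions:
 Integral(1/asin(9*_y/8), (_y, h(z))) = C1 + 3*z/2


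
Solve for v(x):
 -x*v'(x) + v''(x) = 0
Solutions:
 v(x) = C1 + C2*erfi(sqrt(2)*x/2)


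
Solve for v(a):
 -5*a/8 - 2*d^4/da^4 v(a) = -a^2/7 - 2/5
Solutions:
 v(a) = C1 + C2*a + C3*a^2 + C4*a^3 + a^6/5040 - a^5/384 + a^4/120


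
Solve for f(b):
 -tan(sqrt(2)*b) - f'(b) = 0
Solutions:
 f(b) = C1 + sqrt(2)*log(cos(sqrt(2)*b))/2


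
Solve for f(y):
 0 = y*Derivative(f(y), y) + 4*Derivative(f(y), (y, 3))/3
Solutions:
 f(y) = C1 + Integral(C2*airyai(-6^(1/3)*y/2) + C3*airybi(-6^(1/3)*y/2), y)


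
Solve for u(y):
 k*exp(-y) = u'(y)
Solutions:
 u(y) = C1 - k*exp(-y)


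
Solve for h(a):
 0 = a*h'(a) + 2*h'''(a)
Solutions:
 h(a) = C1 + Integral(C2*airyai(-2^(2/3)*a/2) + C3*airybi(-2^(2/3)*a/2), a)


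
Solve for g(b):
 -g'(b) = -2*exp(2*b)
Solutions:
 g(b) = C1 + exp(2*b)


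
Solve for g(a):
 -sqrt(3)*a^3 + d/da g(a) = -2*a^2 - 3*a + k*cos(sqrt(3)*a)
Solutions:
 g(a) = C1 + sqrt(3)*a^4/4 - 2*a^3/3 - 3*a^2/2 + sqrt(3)*k*sin(sqrt(3)*a)/3


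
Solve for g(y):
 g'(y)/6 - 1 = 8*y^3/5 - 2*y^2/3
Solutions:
 g(y) = C1 + 12*y^4/5 - 4*y^3/3 + 6*y


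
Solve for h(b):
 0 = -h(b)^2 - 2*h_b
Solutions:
 h(b) = 2/(C1 + b)


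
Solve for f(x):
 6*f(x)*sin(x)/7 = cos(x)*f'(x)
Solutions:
 f(x) = C1/cos(x)^(6/7)


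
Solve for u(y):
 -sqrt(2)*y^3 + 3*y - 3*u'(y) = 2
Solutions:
 u(y) = C1 - sqrt(2)*y^4/12 + y^2/2 - 2*y/3


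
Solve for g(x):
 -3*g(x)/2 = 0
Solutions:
 g(x) = 0


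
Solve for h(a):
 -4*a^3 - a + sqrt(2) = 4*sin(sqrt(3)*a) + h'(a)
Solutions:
 h(a) = C1 - a^4 - a^2/2 + sqrt(2)*a + 4*sqrt(3)*cos(sqrt(3)*a)/3


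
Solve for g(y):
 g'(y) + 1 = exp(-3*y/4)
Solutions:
 g(y) = C1 - y - 4*exp(-3*y/4)/3


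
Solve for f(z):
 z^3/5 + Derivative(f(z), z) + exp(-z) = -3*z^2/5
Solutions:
 f(z) = C1 - z^4/20 - z^3/5 + exp(-z)


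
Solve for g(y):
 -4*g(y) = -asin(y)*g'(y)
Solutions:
 g(y) = C1*exp(4*Integral(1/asin(y), y))


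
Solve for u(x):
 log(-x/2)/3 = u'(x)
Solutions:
 u(x) = C1 + x*log(-x)/3 + x*(-1 - log(2))/3


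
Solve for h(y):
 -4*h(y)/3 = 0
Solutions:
 h(y) = 0


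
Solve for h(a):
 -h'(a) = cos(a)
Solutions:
 h(a) = C1 - sin(a)


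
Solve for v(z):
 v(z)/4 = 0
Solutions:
 v(z) = 0


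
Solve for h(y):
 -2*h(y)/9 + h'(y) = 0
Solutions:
 h(y) = C1*exp(2*y/9)


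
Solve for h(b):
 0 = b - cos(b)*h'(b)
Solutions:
 h(b) = C1 + Integral(b/cos(b), b)


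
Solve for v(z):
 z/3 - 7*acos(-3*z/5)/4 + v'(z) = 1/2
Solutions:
 v(z) = C1 - z^2/6 + 7*z*acos(-3*z/5)/4 + z/2 + 7*sqrt(25 - 9*z^2)/12


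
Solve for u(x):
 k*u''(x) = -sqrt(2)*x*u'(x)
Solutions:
 u(x) = C1 + C2*sqrt(k)*erf(2^(3/4)*x*sqrt(1/k)/2)


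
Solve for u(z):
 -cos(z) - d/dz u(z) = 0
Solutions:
 u(z) = C1 - sin(z)


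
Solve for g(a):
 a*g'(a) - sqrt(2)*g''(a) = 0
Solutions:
 g(a) = C1 + C2*erfi(2^(1/4)*a/2)


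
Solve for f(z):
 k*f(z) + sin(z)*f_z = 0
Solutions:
 f(z) = C1*exp(k*(-log(cos(z) - 1) + log(cos(z) + 1))/2)


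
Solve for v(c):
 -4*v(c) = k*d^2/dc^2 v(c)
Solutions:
 v(c) = C1*exp(-2*c*sqrt(-1/k)) + C2*exp(2*c*sqrt(-1/k))


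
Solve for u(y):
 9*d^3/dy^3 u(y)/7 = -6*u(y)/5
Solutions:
 u(y) = C3*exp(-14^(1/3)*15^(2/3)*y/15) + (C1*sin(14^(1/3)*3^(1/6)*5^(2/3)*y/10) + C2*cos(14^(1/3)*3^(1/6)*5^(2/3)*y/10))*exp(14^(1/3)*15^(2/3)*y/30)


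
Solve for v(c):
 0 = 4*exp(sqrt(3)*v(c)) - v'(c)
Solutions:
 v(c) = sqrt(3)*(2*log(-1/(C1 + 4*c)) - log(3))/6


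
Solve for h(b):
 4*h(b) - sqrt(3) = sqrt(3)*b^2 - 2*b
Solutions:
 h(b) = sqrt(3)*b^2/4 - b/2 + sqrt(3)/4


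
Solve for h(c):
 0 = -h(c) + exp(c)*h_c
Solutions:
 h(c) = C1*exp(-exp(-c))


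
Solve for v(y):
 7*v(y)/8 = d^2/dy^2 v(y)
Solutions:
 v(y) = C1*exp(-sqrt(14)*y/4) + C2*exp(sqrt(14)*y/4)


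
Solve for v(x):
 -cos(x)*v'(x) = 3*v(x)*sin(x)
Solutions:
 v(x) = C1*cos(x)^3


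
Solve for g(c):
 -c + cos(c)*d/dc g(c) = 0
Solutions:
 g(c) = C1 + Integral(c/cos(c), c)


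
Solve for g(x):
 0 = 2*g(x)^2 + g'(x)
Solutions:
 g(x) = 1/(C1 + 2*x)


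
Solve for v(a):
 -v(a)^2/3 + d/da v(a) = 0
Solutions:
 v(a) = -3/(C1 + a)


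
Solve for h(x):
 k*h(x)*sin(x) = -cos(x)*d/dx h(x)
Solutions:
 h(x) = C1*exp(k*log(cos(x)))


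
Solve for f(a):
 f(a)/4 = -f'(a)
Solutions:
 f(a) = C1*exp(-a/4)


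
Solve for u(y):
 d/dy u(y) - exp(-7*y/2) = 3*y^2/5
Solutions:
 u(y) = C1 + y^3/5 - 2*exp(-7*y/2)/7


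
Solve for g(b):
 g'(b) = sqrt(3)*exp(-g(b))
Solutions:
 g(b) = log(C1 + sqrt(3)*b)


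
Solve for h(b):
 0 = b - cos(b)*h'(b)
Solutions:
 h(b) = C1 + Integral(b/cos(b), b)


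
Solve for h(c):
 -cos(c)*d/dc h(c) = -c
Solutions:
 h(c) = C1 + Integral(c/cos(c), c)


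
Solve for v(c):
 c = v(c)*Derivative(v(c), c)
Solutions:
 v(c) = -sqrt(C1 + c^2)
 v(c) = sqrt(C1 + c^2)


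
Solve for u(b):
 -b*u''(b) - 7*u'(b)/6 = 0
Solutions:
 u(b) = C1 + C2/b^(1/6)


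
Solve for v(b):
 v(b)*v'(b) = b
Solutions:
 v(b) = -sqrt(C1 + b^2)
 v(b) = sqrt(C1 + b^2)


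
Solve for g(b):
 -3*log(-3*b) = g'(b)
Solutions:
 g(b) = C1 - 3*b*log(-b) + 3*b*(1 - log(3))


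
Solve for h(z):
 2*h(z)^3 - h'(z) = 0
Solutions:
 h(z) = -sqrt(2)*sqrt(-1/(C1 + 2*z))/2
 h(z) = sqrt(2)*sqrt(-1/(C1 + 2*z))/2


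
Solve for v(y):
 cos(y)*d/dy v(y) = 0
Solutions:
 v(y) = C1


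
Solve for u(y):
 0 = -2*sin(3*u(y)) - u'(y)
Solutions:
 u(y) = -acos((-C1 - exp(12*y))/(C1 - exp(12*y)))/3 + 2*pi/3
 u(y) = acos((-C1 - exp(12*y))/(C1 - exp(12*y)))/3


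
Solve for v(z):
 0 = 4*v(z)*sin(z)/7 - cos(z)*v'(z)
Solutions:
 v(z) = C1/cos(z)^(4/7)


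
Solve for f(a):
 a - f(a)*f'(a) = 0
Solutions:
 f(a) = -sqrt(C1 + a^2)
 f(a) = sqrt(C1 + a^2)


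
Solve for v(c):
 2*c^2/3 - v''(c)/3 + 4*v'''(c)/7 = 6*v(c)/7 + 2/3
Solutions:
 v(c) = C1*exp(c*(-(108*sqrt(107034) + 35335)^(1/3) - 49/(108*sqrt(107034) + 35335)^(1/3) + 14)/72)*sin(sqrt(3)*c*(-(108*sqrt(107034) + 35335)^(1/3) + 49/(108*sqrt(107034) + 35335)^(1/3))/72) + C2*exp(c*(-(108*sqrt(107034) + 35335)^(1/3) - 49/(108*sqrt(107034) + 35335)^(1/3) + 14)/72)*cos(sqrt(3)*c*(-(108*sqrt(107034) + 35335)^(1/3) + 49/(108*sqrt(107034) + 35335)^(1/3))/72) + C3*exp(c*(49/(108*sqrt(107034) + 35335)^(1/3) + 7 + (108*sqrt(107034) + 35335)^(1/3))/36) + 7*c^2/9 - 112/81


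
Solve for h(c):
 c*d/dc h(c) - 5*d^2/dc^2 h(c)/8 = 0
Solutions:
 h(c) = C1 + C2*erfi(2*sqrt(5)*c/5)


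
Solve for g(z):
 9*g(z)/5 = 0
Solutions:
 g(z) = 0


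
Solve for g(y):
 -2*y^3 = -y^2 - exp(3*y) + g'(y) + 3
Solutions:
 g(y) = C1 - y^4/2 + y^3/3 - 3*y + exp(3*y)/3


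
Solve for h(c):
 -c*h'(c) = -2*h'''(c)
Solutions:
 h(c) = C1 + Integral(C2*airyai(2^(2/3)*c/2) + C3*airybi(2^(2/3)*c/2), c)


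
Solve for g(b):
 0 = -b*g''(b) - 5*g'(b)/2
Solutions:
 g(b) = C1 + C2/b^(3/2)


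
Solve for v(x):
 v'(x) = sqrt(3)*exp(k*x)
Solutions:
 v(x) = C1 + sqrt(3)*exp(k*x)/k


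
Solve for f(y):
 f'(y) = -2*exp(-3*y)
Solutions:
 f(y) = C1 + 2*exp(-3*y)/3


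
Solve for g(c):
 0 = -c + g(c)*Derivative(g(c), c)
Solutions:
 g(c) = -sqrt(C1 + c^2)
 g(c) = sqrt(C1 + c^2)


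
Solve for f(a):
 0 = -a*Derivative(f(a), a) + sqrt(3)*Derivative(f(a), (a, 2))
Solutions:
 f(a) = C1 + C2*erfi(sqrt(2)*3^(3/4)*a/6)


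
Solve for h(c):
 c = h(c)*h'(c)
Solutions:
 h(c) = -sqrt(C1 + c^2)
 h(c) = sqrt(C1 + c^2)


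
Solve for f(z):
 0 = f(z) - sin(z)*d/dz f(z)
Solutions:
 f(z) = C1*sqrt(cos(z) - 1)/sqrt(cos(z) + 1)


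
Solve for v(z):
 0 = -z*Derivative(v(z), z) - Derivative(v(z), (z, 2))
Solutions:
 v(z) = C1 + C2*erf(sqrt(2)*z/2)


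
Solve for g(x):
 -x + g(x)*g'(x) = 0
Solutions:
 g(x) = -sqrt(C1 + x^2)
 g(x) = sqrt(C1 + x^2)


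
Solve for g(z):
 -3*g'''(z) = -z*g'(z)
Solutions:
 g(z) = C1 + Integral(C2*airyai(3^(2/3)*z/3) + C3*airybi(3^(2/3)*z/3), z)


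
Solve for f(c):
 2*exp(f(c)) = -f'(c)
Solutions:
 f(c) = log(1/(C1 + 2*c))


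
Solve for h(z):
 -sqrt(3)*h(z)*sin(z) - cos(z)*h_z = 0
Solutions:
 h(z) = C1*cos(z)^(sqrt(3))


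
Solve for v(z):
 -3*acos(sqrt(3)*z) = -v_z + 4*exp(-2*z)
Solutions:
 v(z) = C1 + 3*z*acos(sqrt(3)*z) - sqrt(3)*sqrt(1 - 3*z^2) - 2*exp(-2*z)


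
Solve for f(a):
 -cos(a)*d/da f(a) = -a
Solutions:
 f(a) = C1 + Integral(a/cos(a), a)


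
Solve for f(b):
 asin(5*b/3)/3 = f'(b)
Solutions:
 f(b) = C1 + b*asin(5*b/3)/3 + sqrt(9 - 25*b^2)/15


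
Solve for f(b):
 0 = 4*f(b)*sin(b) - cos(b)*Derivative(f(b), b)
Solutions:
 f(b) = C1/cos(b)^4


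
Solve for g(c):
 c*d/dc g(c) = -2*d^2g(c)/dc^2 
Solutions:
 g(c) = C1 + C2*erf(c/2)


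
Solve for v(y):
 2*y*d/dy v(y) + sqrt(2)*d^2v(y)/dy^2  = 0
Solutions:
 v(y) = C1 + C2*erf(2^(3/4)*y/2)


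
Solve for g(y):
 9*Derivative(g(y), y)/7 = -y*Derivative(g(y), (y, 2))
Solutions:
 g(y) = C1 + C2/y^(2/7)


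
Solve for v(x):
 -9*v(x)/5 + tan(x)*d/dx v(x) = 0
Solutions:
 v(x) = C1*sin(x)^(9/5)


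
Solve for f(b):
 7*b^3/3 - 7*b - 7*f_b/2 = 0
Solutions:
 f(b) = C1 + b^4/6 - b^2


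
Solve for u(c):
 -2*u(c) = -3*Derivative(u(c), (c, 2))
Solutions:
 u(c) = C1*exp(-sqrt(6)*c/3) + C2*exp(sqrt(6)*c/3)


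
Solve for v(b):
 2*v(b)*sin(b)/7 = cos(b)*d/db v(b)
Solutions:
 v(b) = C1/cos(b)^(2/7)


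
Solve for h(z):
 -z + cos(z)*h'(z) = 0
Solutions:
 h(z) = C1 + Integral(z/cos(z), z)


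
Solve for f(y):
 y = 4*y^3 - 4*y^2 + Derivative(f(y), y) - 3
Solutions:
 f(y) = C1 - y^4 + 4*y^3/3 + y^2/2 + 3*y


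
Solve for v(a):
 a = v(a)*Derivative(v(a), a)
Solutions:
 v(a) = -sqrt(C1 + a^2)
 v(a) = sqrt(C1 + a^2)


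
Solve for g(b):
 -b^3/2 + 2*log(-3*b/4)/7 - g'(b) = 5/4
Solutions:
 g(b) = C1 - b^4/8 + 2*b*log(-b)/7 + b*(-43 - 16*log(2) + 8*log(3))/28


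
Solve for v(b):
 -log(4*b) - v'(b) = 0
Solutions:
 v(b) = C1 - b*log(b) - b*log(4) + b


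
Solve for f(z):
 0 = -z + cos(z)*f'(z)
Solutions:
 f(z) = C1 + Integral(z/cos(z), z)


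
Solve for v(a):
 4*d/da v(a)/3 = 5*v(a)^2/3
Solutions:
 v(a) = -4/(C1 + 5*a)


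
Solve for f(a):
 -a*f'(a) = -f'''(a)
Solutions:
 f(a) = C1 + Integral(C2*airyai(a) + C3*airybi(a), a)


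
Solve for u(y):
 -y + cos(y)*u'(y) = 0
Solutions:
 u(y) = C1 + Integral(y/cos(y), y)


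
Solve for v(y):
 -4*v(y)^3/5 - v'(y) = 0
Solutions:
 v(y) = -sqrt(10)*sqrt(-1/(C1 - 4*y))/2
 v(y) = sqrt(10)*sqrt(-1/(C1 - 4*y))/2


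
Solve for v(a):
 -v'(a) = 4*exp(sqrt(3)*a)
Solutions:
 v(a) = C1 - 4*sqrt(3)*exp(sqrt(3)*a)/3


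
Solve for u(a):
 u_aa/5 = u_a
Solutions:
 u(a) = C1 + C2*exp(5*a)


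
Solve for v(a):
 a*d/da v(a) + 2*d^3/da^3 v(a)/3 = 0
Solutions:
 v(a) = C1 + Integral(C2*airyai(-2^(2/3)*3^(1/3)*a/2) + C3*airybi(-2^(2/3)*3^(1/3)*a/2), a)


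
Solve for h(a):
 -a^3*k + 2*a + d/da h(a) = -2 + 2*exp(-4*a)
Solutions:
 h(a) = C1 + a^4*k/4 - a^2 - 2*a - exp(-4*a)/2


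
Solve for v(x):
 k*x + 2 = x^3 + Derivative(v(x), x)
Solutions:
 v(x) = C1 + k*x^2/2 - x^4/4 + 2*x


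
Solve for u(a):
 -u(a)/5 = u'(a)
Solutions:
 u(a) = C1*exp(-a/5)


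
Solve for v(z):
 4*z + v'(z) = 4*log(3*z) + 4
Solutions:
 v(z) = C1 - 2*z^2 + 4*z*log(z) + z*log(81)


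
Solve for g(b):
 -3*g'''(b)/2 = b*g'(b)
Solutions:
 g(b) = C1 + Integral(C2*airyai(-2^(1/3)*3^(2/3)*b/3) + C3*airybi(-2^(1/3)*3^(2/3)*b/3), b)


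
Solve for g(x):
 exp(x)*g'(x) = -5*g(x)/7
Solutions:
 g(x) = C1*exp(5*exp(-x)/7)


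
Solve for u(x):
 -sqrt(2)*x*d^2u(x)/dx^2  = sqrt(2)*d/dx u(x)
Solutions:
 u(x) = C1 + C2*log(x)


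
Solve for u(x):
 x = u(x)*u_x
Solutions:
 u(x) = -sqrt(C1 + x^2)
 u(x) = sqrt(C1 + x^2)


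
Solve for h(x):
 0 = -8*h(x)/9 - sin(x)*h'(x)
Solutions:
 h(x) = C1*(cos(x) + 1)^(4/9)/(cos(x) - 1)^(4/9)


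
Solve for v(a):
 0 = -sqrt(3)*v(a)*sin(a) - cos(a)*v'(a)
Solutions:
 v(a) = C1*cos(a)^(sqrt(3))


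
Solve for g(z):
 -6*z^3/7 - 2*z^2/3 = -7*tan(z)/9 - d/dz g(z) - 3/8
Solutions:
 g(z) = C1 + 3*z^4/14 + 2*z^3/9 - 3*z/8 + 7*log(cos(z))/9


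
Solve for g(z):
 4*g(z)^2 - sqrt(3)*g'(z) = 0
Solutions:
 g(z) = -3/(C1 + 4*sqrt(3)*z)


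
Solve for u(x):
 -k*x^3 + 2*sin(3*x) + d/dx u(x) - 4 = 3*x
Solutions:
 u(x) = C1 + k*x^4/4 + 3*x^2/2 + 4*x + 2*cos(3*x)/3


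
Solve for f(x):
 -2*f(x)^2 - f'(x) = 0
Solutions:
 f(x) = 1/(C1 + 2*x)


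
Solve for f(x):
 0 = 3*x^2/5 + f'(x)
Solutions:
 f(x) = C1 - x^3/5


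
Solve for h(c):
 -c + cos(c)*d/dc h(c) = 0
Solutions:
 h(c) = C1 + Integral(c/cos(c), c)


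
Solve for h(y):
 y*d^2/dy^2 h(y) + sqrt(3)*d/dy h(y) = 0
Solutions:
 h(y) = C1 + C2*y^(1 - sqrt(3))


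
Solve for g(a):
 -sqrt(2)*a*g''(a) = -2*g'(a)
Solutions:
 g(a) = C1 + C2*a^(1 + sqrt(2))


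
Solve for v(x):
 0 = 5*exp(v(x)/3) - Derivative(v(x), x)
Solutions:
 v(x) = 3*log(-1/(C1 + 5*x)) + 3*log(3)


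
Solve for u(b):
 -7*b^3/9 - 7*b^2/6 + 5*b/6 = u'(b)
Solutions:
 u(b) = C1 - 7*b^4/36 - 7*b^3/18 + 5*b^2/12


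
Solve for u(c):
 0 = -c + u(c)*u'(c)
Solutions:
 u(c) = -sqrt(C1 + c^2)
 u(c) = sqrt(C1 + c^2)


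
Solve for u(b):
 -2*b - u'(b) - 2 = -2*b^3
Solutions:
 u(b) = C1 + b^4/2 - b^2 - 2*b


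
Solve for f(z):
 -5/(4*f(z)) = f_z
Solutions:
 f(z) = -sqrt(C1 - 10*z)/2
 f(z) = sqrt(C1 - 10*z)/2


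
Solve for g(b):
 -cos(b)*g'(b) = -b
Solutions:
 g(b) = C1 + Integral(b/cos(b), b)


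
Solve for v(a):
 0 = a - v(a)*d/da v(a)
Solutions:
 v(a) = -sqrt(C1 + a^2)
 v(a) = sqrt(C1 + a^2)


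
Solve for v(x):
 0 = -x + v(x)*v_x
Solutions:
 v(x) = -sqrt(C1 + x^2)
 v(x) = sqrt(C1 + x^2)


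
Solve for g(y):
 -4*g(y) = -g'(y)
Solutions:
 g(y) = C1*exp(4*y)


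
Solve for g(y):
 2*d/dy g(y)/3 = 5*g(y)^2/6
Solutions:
 g(y) = -4/(C1 + 5*y)


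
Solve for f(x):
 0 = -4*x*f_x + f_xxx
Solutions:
 f(x) = C1 + Integral(C2*airyai(2^(2/3)*x) + C3*airybi(2^(2/3)*x), x)


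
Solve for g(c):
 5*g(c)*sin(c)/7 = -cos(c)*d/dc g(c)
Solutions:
 g(c) = C1*cos(c)^(5/7)


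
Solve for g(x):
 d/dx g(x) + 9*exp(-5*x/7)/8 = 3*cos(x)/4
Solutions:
 g(x) = C1 + 3*sin(x)/4 + 63*exp(-5*x/7)/40


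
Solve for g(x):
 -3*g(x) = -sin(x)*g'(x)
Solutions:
 g(x) = C1*(cos(x) - 1)^(3/2)/(cos(x) + 1)^(3/2)


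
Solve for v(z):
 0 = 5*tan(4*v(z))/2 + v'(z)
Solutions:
 v(z) = -asin(C1*exp(-10*z))/4 + pi/4
 v(z) = asin(C1*exp(-10*z))/4


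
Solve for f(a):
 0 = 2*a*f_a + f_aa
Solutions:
 f(a) = C1 + C2*erf(a)


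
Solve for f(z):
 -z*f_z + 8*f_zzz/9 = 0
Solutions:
 f(z) = C1 + Integral(C2*airyai(3^(2/3)*z/2) + C3*airybi(3^(2/3)*z/2), z)


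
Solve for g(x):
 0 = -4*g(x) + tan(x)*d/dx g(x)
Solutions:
 g(x) = C1*sin(x)^4


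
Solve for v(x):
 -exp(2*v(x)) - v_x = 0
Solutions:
 v(x) = log(-sqrt(-1/(C1 - x))) - log(2)/2
 v(x) = log(-1/(C1 - x))/2 - log(2)/2


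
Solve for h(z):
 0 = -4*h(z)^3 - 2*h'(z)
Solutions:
 h(z) = -sqrt(2)*sqrt(-1/(C1 - 2*z))/2
 h(z) = sqrt(2)*sqrt(-1/(C1 - 2*z))/2


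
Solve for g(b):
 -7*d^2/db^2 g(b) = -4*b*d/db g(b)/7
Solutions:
 g(b) = C1 + C2*erfi(sqrt(2)*b/7)


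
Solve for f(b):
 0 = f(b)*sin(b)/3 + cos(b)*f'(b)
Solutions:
 f(b) = C1*cos(b)^(1/3)


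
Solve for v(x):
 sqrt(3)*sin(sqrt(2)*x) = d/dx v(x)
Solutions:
 v(x) = C1 - sqrt(6)*cos(sqrt(2)*x)/2


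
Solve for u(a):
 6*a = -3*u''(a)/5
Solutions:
 u(a) = C1 + C2*a - 5*a^3/3


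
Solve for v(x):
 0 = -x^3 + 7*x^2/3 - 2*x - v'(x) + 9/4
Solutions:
 v(x) = C1 - x^4/4 + 7*x^3/9 - x^2 + 9*x/4


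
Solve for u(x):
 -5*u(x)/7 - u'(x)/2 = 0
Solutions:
 u(x) = C1*exp(-10*x/7)


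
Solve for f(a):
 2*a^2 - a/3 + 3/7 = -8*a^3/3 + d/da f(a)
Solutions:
 f(a) = C1 + 2*a^4/3 + 2*a^3/3 - a^2/6 + 3*a/7


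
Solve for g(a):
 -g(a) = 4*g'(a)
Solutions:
 g(a) = C1*exp(-a/4)


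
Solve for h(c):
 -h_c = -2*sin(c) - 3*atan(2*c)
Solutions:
 h(c) = C1 + 3*c*atan(2*c) - 3*log(4*c^2 + 1)/4 - 2*cos(c)


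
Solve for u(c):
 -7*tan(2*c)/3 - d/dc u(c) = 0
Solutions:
 u(c) = C1 + 7*log(cos(2*c))/6


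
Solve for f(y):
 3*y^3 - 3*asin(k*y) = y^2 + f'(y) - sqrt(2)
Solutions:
 f(y) = C1 + 3*y^4/4 - y^3/3 + sqrt(2)*y - 3*Piecewise((y*asin(k*y) + sqrt(-k^2*y^2 + 1)/k, Ne(k, 0)), (0, True))


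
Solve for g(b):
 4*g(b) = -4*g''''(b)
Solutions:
 g(b) = (C1*sin(sqrt(2)*b/2) + C2*cos(sqrt(2)*b/2))*exp(-sqrt(2)*b/2) + (C3*sin(sqrt(2)*b/2) + C4*cos(sqrt(2)*b/2))*exp(sqrt(2)*b/2)


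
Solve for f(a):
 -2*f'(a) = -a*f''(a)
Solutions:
 f(a) = C1 + C2*a^3


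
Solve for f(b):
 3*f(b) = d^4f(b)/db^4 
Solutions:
 f(b) = C1*exp(-3^(1/4)*b) + C2*exp(3^(1/4)*b) + C3*sin(3^(1/4)*b) + C4*cos(3^(1/4)*b)


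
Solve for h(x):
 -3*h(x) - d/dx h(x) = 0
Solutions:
 h(x) = C1*exp(-3*x)


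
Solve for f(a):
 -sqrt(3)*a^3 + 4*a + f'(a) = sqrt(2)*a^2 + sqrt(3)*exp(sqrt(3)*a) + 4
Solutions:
 f(a) = C1 + sqrt(3)*a^4/4 + sqrt(2)*a^3/3 - 2*a^2 + 4*a + exp(sqrt(3)*a)


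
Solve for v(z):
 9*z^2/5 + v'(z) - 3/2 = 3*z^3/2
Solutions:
 v(z) = C1 + 3*z^4/8 - 3*z^3/5 + 3*z/2


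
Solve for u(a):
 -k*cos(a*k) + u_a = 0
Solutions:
 u(a) = C1 + sin(a*k)


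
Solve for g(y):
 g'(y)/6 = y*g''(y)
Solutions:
 g(y) = C1 + C2*y^(7/6)


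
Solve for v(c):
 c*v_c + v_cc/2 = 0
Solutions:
 v(c) = C1 + C2*erf(c)


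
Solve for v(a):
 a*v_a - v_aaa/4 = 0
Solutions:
 v(a) = C1 + Integral(C2*airyai(2^(2/3)*a) + C3*airybi(2^(2/3)*a), a)


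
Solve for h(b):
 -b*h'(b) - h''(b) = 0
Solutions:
 h(b) = C1 + C2*erf(sqrt(2)*b/2)


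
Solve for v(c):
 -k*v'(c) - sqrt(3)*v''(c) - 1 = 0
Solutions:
 v(c) = C1 + C2*exp(-sqrt(3)*c*k/3) - c/k


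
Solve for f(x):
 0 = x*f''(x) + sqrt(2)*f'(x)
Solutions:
 f(x) = C1 + C2*x^(1 - sqrt(2))


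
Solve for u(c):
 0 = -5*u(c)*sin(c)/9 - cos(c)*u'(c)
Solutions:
 u(c) = C1*cos(c)^(5/9)


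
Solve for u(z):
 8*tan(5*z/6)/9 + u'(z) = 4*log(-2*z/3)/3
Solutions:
 u(z) = C1 + 4*z*log(-z)/3 - 4*z*log(3)/3 - 4*z/3 + 4*z*log(2)/3 + 16*log(cos(5*z/6))/15


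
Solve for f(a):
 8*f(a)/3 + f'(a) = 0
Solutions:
 f(a) = C1*exp(-8*a/3)


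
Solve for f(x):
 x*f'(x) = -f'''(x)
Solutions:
 f(x) = C1 + Integral(C2*airyai(-x) + C3*airybi(-x), x)


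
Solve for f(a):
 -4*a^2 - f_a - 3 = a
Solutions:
 f(a) = C1 - 4*a^3/3 - a^2/2 - 3*a


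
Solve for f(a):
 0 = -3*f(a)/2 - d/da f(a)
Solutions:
 f(a) = C1*exp(-3*a/2)


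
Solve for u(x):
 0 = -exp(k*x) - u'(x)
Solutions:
 u(x) = C1 - exp(k*x)/k


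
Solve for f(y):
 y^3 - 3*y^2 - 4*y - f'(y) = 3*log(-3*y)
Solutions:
 f(y) = C1 + y^4/4 - y^3 - 2*y^2 - 3*y*log(-y) + 3*y*(1 - log(3))


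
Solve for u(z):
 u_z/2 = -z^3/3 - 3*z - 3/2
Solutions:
 u(z) = C1 - z^4/6 - 3*z^2 - 3*z


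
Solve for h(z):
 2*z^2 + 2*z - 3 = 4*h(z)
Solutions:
 h(z) = z^2/2 + z/2 - 3/4


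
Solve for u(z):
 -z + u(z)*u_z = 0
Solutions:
 u(z) = -sqrt(C1 + z^2)
 u(z) = sqrt(C1 + z^2)


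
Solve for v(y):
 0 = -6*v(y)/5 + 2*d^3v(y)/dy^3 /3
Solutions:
 v(y) = C3*exp(15^(2/3)*y/5) + (C1*sin(3*3^(1/6)*5^(2/3)*y/10) + C2*cos(3*3^(1/6)*5^(2/3)*y/10))*exp(-15^(2/3)*y/10)


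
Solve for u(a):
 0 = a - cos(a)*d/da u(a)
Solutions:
 u(a) = C1 + Integral(a/cos(a), a)


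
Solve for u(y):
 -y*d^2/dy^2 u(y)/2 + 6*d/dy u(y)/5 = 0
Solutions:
 u(y) = C1 + C2*y^(17/5)


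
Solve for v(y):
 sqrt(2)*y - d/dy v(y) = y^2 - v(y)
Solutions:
 v(y) = C1*exp(y) + y^2 - sqrt(2)*y + 2*y - sqrt(2) + 2


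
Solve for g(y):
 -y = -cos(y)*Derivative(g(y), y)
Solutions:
 g(y) = C1 + Integral(y/cos(y), y)


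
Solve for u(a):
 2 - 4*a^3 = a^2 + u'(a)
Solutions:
 u(a) = C1 - a^4 - a^3/3 + 2*a


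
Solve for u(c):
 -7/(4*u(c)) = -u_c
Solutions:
 u(c) = -sqrt(C1 + 14*c)/2
 u(c) = sqrt(C1 + 14*c)/2


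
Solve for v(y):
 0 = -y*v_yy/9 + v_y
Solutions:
 v(y) = C1 + C2*y^10


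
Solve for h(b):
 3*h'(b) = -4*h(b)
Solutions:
 h(b) = C1*exp(-4*b/3)


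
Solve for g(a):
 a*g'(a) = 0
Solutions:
 g(a) = C1


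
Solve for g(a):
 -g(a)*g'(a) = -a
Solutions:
 g(a) = -sqrt(C1 + a^2)
 g(a) = sqrt(C1 + a^2)


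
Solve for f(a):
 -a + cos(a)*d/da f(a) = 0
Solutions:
 f(a) = C1 + Integral(a/cos(a), a)


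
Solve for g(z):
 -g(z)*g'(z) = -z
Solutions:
 g(z) = -sqrt(C1 + z^2)
 g(z) = sqrt(C1 + z^2)


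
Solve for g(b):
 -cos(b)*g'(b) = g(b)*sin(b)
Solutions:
 g(b) = C1*cos(b)


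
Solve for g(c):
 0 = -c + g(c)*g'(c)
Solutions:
 g(c) = -sqrt(C1 + c^2)
 g(c) = sqrt(C1 + c^2)


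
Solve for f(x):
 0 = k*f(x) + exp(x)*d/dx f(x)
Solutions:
 f(x) = C1*exp(k*exp(-x))


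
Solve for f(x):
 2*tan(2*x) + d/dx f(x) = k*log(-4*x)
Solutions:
 f(x) = C1 + k*x*(log(-x) - 1) + 2*k*x*log(2) + log(cos(2*x))


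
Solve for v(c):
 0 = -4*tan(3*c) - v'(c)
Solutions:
 v(c) = C1 + 4*log(cos(3*c))/3


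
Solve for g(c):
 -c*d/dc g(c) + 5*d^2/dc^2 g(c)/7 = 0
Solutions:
 g(c) = C1 + C2*erfi(sqrt(70)*c/10)


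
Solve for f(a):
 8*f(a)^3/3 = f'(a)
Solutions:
 f(a) = -sqrt(6)*sqrt(-1/(C1 + 8*a))/2
 f(a) = sqrt(6)*sqrt(-1/(C1 + 8*a))/2


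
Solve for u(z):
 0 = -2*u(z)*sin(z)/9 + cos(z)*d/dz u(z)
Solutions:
 u(z) = C1/cos(z)^(2/9)


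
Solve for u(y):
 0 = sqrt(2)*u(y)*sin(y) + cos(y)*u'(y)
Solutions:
 u(y) = C1*cos(y)^(sqrt(2))


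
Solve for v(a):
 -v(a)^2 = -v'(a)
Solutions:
 v(a) = -1/(C1 + a)


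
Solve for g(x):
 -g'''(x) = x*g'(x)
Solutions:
 g(x) = C1 + Integral(C2*airyai(-x) + C3*airybi(-x), x)


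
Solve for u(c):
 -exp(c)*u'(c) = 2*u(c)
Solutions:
 u(c) = C1*exp(2*exp(-c))


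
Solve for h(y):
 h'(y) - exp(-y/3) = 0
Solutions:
 h(y) = C1 - 3*exp(-y/3)


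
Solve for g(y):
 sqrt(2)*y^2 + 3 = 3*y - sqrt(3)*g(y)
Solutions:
 g(y) = -sqrt(6)*y^2/3 + sqrt(3)*y - sqrt(3)


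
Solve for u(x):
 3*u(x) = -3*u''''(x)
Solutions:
 u(x) = (C1*sin(sqrt(2)*x/2) + C2*cos(sqrt(2)*x/2))*exp(-sqrt(2)*x/2) + (C3*sin(sqrt(2)*x/2) + C4*cos(sqrt(2)*x/2))*exp(sqrt(2)*x/2)


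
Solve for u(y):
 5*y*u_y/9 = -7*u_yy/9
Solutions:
 u(y) = C1 + C2*erf(sqrt(70)*y/14)


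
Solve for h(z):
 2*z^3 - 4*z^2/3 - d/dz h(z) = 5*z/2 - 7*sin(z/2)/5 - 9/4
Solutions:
 h(z) = C1 + z^4/2 - 4*z^3/9 - 5*z^2/4 + 9*z/4 - 14*cos(z/2)/5


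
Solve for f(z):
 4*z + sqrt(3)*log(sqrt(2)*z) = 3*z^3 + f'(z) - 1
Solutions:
 f(z) = C1 - 3*z^4/4 + 2*z^2 + sqrt(3)*z*log(z) - sqrt(3)*z + sqrt(3)*z*log(2)/2 + z


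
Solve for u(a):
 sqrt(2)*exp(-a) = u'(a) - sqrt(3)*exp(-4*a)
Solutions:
 u(a) = C1 - sqrt(2)*exp(-a) - sqrt(3)*exp(-4*a)/4


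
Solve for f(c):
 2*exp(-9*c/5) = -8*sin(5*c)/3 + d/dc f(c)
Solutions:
 f(c) = C1 - 8*cos(5*c)/15 - 10*exp(-9*c/5)/9


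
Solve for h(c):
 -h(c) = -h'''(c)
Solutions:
 h(c) = C3*exp(c) + (C1*sin(sqrt(3)*c/2) + C2*cos(sqrt(3)*c/2))*exp(-c/2)


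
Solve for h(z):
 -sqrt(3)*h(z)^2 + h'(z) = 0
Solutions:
 h(z) = -1/(C1 + sqrt(3)*z)


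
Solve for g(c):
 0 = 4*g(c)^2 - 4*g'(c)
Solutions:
 g(c) = -1/(C1 + c)


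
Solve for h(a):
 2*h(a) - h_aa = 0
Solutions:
 h(a) = C1*exp(-sqrt(2)*a) + C2*exp(sqrt(2)*a)


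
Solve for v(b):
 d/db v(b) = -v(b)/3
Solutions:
 v(b) = C1*exp(-b/3)


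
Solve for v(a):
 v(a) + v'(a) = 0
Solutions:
 v(a) = C1*exp(-a)


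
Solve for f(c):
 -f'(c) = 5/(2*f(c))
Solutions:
 f(c) = -sqrt(C1 - 5*c)
 f(c) = sqrt(C1 - 5*c)


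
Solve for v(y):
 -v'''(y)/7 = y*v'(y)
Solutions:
 v(y) = C1 + Integral(C2*airyai(-7^(1/3)*y) + C3*airybi(-7^(1/3)*y), y)


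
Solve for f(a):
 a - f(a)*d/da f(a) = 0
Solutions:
 f(a) = -sqrt(C1 + a^2)
 f(a) = sqrt(C1 + a^2)


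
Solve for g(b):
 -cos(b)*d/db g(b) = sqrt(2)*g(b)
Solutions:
 g(b) = C1*(sin(b) - 1)^(sqrt(2)/2)/(sin(b) + 1)^(sqrt(2)/2)


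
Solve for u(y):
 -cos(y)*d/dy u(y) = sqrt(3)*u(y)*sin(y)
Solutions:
 u(y) = C1*cos(y)^(sqrt(3))


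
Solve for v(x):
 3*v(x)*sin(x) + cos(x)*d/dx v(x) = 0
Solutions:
 v(x) = C1*cos(x)^3


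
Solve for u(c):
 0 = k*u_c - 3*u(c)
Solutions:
 u(c) = C1*exp(3*c/k)


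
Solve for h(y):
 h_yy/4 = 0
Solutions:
 h(y) = C1 + C2*y


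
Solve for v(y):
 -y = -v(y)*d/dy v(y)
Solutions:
 v(y) = -sqrt(C1 + y^2)
 v(y) = sqrt(C1 + y^2)


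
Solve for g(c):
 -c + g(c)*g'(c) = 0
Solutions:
 g(c) = -sqrt(C1 + c^2)
 g(c) = sqrt(C1 + c^2)


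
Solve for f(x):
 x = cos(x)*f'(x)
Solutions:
 f(x) = C1 + Integral(x/cos(x), x)


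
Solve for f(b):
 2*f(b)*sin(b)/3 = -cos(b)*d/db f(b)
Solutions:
 f(b) = C1*cos(b)^(2/3)


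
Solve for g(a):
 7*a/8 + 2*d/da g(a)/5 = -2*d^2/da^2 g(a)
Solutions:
 g(a) = C1 + C2*exp(-a/5) - 35*a^2/32 + 175*a/16


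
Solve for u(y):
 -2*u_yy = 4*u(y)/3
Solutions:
 u(y) = C1*sin(sqrt(6)*y/3) + C2*cos(sqrt(6)*y/3)


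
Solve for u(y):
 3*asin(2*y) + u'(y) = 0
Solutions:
 u(y) = C1 - 3*y*asin(2*y) - 3*sqrt(1 - 4*y^2)/2


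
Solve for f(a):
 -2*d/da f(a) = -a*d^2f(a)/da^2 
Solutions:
 f(a) = C1 + C2*a^3


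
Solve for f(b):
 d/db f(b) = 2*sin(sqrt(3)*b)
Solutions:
 f(b) = C1 - 2*sqrt(3)*cos(sqrt(3)*b)/3


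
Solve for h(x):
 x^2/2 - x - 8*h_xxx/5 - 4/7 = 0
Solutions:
 h(x) = C1 + C2*x + C3*x^2 + x^5/192 - 5*x^4/192 - 5*x^3/84


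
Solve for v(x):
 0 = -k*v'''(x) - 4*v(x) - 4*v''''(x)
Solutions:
 v(x) = C1*exp(x*(-3*k - sqrt(3)*sqrt(3*k^2 + 16*6^(1/3)*(9*k^2 + sqrt(3)*sqrt(27*k^4 - 65536))^(1/3) + 512*6^(2/3)/(9*k^2 + sqrt(3)*sqrt(27*k^4 - 65536))^(1/3)) + sqrt(6)*sqrt(3*sqrt(3)*k^3/sqrt(3*k^2 + 16*6^(1/3)*(9*k^2 + sqrt(3)*sqrt(27*k^4 - 65536))^(1/3) + 512*6^(2/3)/(9*k^2 + sqrt(3)*sqrt(27*k^4 - 65536))^(1/3)) + 3*k^2 - 8*6^(1/3)*(9*k^2 + sqrt(3)*sqrt(27*k^4 - 65536))^(1/3) - 256*6^(2/3)/(9*k^2 + sqrt(3)*sqrt(27*k^4 - 65536))^(1/3)))/48) + C2*exp(x*(-3*k + sqrt(3)*sqrt(3*k^2 + 16*6^(1/3)*(9*k^2 + sqrt(3)*sqrt(27*k^4 - 65536))^(1/3) + 512*6^(2/3)/(9*k^2 + sqrt(3)*sqrt(27*k^4 - 65536))^(1/3)) - sqrt(6)*sqrt(-3*sqrt(3)*k^3/sqrt(3*k^2 + 16*6^(1/3)*(9*k^2 + sqrt(3)*sqrt(27*k^4 - 65536))^(1/3) + 512*6^(2/3)/(9*k^2 + sqrt(3)*sqrt(27*k^4 - 65536))^(1/3)) + 3*k^2 - 8*6^(1/3)*(9*k^2 + sqrt(3)*sqrt(27*k^4 - 65536))^(1/3) - 256*6^(2/3)/(9*k^2 + sqrt(3)*sqrt(27*k^4 - 65536))^(1/3)))/48) + C3*exp(x*(-3*k + sqrt(3)*sqrt(3*k^2 + 16*6^(1/3)*(9*k^2 + sqrt(3)*sqrt(27*k^4 - 65536))^(1/3) + 512*6^(2/3)/(9*k^2 + sqrt(3)*sqrt(27*k^4 - 65536))^(1/3)) + sqrt(6)*sqrt(-3*sqrt(3)*k^3/sqrt(3*k^2 + 16*6^(1/3)*(9*k^2 + sqrt(3)*sqrt(27*k^4 - 65536))^(1/3) + 512*6^(2/3)/(9*k^2 + sqrt(3)*sqrt(27*k^4 - 65536))^(1/3)) + 3*k^2 - 8*6^(1/3)*(9*k^2 + sqrt(3)*sqrt(27*k^4 - 65536))^(1/3) - 256*6^(2/3)/(9*k^2 + sqrt(3)*sqrt(27*k^4 - 65536))^(1/3)))/48) + C4*exp(-x*(3*k + sqrt(3)*sqrt(3*k^2 + 16*6^(1/3)*(9*k^2 + sqrt(3)*sqrt(27*k^4 - 65536))^(1/3) + 512*6^(2/3)/(9*k^2 + sqrt(3)*sqrt(27*k^4 - 65536))^(1/3)) + sqrt(6)*sqrt(3*sqrt(3)*k^3/sqrt(3*k^2 + 16*6^(1/3)*(9*k^2 + sqrt(3)*sqrt(27*k^4 - 65536))^(1/3) + 512*6^(2/3)/(9*k^2 + sqrt(3)*sqrt(27*k^4 - 65536))^(1/3)) + 3*k^2 - 8*6^(1/3)*(9*k^2 + sqrt(3)*sqrt(27*k^4 - 65536))^(1/3) - 256*6^(2/3)/(9*k^2 + sqrt(3)*sqrt(27*k^4 - 65536))^(1/3)))/48)


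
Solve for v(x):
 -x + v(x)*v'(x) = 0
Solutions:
 v(x) = -sqrt(C1 + x^2)
 v(x) = sqrt(C1 + x^2)


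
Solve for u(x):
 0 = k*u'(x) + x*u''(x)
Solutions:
 u(x) = C1 + x^(1 - re(k))*(C2*sin(log(x)*Abs(im(k))) + C3*cos(log(x)*im(k)))


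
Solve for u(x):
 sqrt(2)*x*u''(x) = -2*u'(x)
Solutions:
 u(x) = C1 + C2*x^(1 - sqrt(2))


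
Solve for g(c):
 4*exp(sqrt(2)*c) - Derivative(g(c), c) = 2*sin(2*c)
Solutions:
 g(c) = C1 + 2*sqrt(2)*exp(sqrt(2)*c) + cos(2*c)


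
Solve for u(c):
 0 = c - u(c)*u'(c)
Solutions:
 u(c) = -sqrt(C1 + c^2)
 u(c) = sqrt(C1 + c^2)


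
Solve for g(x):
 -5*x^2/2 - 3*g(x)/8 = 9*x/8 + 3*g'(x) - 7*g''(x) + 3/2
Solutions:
 g(x) = C1*exp(x*(6 - sqrt(78))/28) + C2*exp(x*(6 + sqrt(78))/28) - 20*x^2/3 + 311*x/3 - 9740/9


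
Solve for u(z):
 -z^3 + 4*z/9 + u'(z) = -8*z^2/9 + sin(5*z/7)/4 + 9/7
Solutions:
 u(z) = C1 + z^4/4 - 8*z^3/27 - 2*z^2/9 + 9*z/7 - 7*cos(5*z/7)/20


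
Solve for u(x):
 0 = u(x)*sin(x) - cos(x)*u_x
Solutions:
 u(x) = C1/cos(x)


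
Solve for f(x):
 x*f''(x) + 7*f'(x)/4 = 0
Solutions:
 f(x) = C1 + C2/x^(3/4)


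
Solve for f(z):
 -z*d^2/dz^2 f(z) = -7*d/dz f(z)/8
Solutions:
 f(z) = C1 + C2*z^(15/8)


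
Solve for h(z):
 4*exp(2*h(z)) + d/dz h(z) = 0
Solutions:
 h(z) = log(-sqrt(-1/(C1 - 4*z))) - log(2)/2
 h(z) = log(-1/(C1 - 4*z))/2 - log(2)/2


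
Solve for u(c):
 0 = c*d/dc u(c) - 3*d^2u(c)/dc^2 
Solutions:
 u(c) = C1 + C2*erfi(sqrt(6)*c/6)


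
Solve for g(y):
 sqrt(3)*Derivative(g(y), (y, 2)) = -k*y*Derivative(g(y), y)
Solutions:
 g(y) = Piecewise((-sqrt(2)*3^(1/4)*sqrt(pi)*C1*erf(sqrt(2)*3^(3/4)*sqrt(k)*y/6)/(2*sqrt(k)) - C2, (k > 0) | (k < 0)), (-C1*y - C2, True))


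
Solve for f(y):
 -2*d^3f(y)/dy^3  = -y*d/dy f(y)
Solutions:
 f(y) = C1 + Integral(C2*airyai(2^(2/3)*y/2) + C3*airybi(2^(2/3)*y/2), y)


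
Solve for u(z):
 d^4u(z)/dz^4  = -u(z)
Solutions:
 u(z) = (C1*sin(sqrt(2)*z/2) + C2*cos(sqrt(2)*z/2))*exp(-sqrt(2)*z/2) + (C3*sin(sqrt(2)*z/2) + C4*cos(sqrt(2)*z/2))*exp(sqrt(2)*z/2)


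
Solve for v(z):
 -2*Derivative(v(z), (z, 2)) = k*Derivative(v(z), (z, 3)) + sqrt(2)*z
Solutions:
 v(z) = C1 + C2*z + C3*exp(-2*z/k) + sqrt(2)*k*z^2/8 - sqrt(2)*z^3/12


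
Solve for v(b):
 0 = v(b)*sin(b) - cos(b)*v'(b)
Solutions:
 v(b) = C1/cos(b)


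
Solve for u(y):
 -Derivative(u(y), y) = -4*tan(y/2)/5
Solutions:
 u(y) = C1 - 8*log(cos(y/2))/5


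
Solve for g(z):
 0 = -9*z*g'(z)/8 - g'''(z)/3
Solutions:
 g(z) = C1 + Integral(C2*airyai(-3*z/2) + C3*airybi(-3*z/2), z)


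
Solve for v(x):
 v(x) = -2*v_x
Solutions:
 v(x) = C1*exp(-x/2)


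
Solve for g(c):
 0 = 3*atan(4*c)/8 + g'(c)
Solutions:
 g(c) = C1 - 3*c*atan(4*c)/8 + 3*log(16*c^2 + 1)/64


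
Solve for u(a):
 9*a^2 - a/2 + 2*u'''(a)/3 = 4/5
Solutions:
 u(a) = C1 + C2*a + C3*a^2 - 9*a^5/40 + a^4/32 + a^3/5


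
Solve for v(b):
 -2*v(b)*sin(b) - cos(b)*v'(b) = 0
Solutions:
 v(b) = C1*cos(b)^2


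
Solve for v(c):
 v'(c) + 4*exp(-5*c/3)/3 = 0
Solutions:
 v(c) = C1 + 4*exp(-5*c/3)/5


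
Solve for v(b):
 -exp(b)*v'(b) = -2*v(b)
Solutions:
 v(b) = C1*exp(-2*exp(-b))


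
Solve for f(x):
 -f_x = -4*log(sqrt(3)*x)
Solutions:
 f(x) = C1 + 4*x*log(x) - 4*x + x*log(9)


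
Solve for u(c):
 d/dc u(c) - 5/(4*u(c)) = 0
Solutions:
 u(c) = -sqrt(C1 + 10*c)/2
 u(c) = sqrt(C1 + 10*c)/2


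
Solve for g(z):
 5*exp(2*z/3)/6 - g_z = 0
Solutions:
 g(z) = C1 + 5*exp(2*z/3)/4


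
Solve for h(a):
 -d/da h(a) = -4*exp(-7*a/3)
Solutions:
 h(a) = C1 - 12*exp(-7*a/3)/7


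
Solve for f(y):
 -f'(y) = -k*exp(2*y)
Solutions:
 f(y) = C1 + k*exp(2*y)/2


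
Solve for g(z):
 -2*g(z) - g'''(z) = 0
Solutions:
 g(z) = C3*exp(-2^(1/3)*z) + (C1*sin(2^(1/3)*sqrt(3)*z/2) + C2*cos(2^(1/3)*sqrt(3)*z/2))*exp(2^(1/3)*z/2)
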